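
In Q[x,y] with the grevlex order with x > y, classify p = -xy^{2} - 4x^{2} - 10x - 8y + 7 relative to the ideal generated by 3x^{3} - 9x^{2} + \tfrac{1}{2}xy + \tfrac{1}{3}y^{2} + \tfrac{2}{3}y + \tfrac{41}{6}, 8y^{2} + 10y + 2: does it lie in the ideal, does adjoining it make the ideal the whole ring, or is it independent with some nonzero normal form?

-xy^{2} - 4x^{2} - 10x - 8y + 7 is independent of I; its normal form modulo I is -4x^{2} + \tfrac{5}{4}xy - \tfrac{39}{4}x - 8y + 7.

First compute the reduced Gröbner basis of I by Buchberger's algorithm.
f_1 = 3x^{3} - 9x^{2} + \tfrac{1}{2}xy + \tfrac{1}{3}y^{2} + \tfrac{2}{3}y + \tfrac{41}{6}, LT = x^{3}.
f_2 = 8y^{2} + 10y + 2, LT = y^{2}.

The S-polynomials (S(f_1,f_2)) all reduce to 0 modulo the current basis, so we have a Gröbner basis.
Inter-reduce: drop elements whose leading term is divisible by another's, tail-reduce, and make monic.
Reduced Gröbner basis: {x^{3} - 3x^{2} + \tfrac{1}{6}xy + \tfrac{1}{12}y + \tfrac{9}{4}, y^{2} + \tfrac{5}{4}y + \tfrac{1}{4}}.
Label its elements g_1 = x^{3} - 3x^{2} + \tfrac{1}{6}xy + \tfrac{1}{12}y + \tfrac{9}{4}, g_2 = y^{2} + \tfrac{5}{4}y + \tfrac{1}{4}.

Reduce p = -xy^{2} - 4x^{2} - 10x - 8y + 7 modulo G:
  leading term xy^{2}: subtract (-x)·g_2 from -xy^{2} - 4x^{2} - 10x - 8y + 7 → -4x^{2} + \tfrac{5}{4}xy - \tfrac{39}{4}x - 8y + 7
  leading term x^{2}: no divisor's leading term divides it; move -4x^{2} to the remainder.
  leading term xy: no divisor's leading term divides it; move \tfrac{5}{4}xy to the remainder.
  leading term x: no divisor's leading term divides it; move -\tfrac{39}{4}x to the remainder.
  leading term y: no divisor's leading term divides it; move -8y to the remainder.
  leading term 1: no divisor's leading term divides it; move 7 to the remainder.
  normal form = -4x^{2} + \tfrac{5}{4}xy - \tfrac{39}{4}x - 8y + 7.
The normal form is nonzero, so p ∉ I. Since p minus its normal form lies in I, I + (p) = I + (r) where r = -4x^{2} + \tfrac{5}{4}xy - \tfrac{39}{4}x - 8y + 7; decide whether this ideal is the whole ring.
Run Buchberger on G together with r (pairs among the g_i already reduce to 0 since G is a Gröbner basis):
g_1 = x^{3} - 3x^{2} + \tfrac{1}{6}xy + \tfrac{1}{12}y + \tfrac{9}{4}, LT = x^{3}.
g_2 = y^{2} + \tfrac{5}{4}y + \tfrac{1}{4}, LT = y^{2}.
r = -4x^{2} + \tfrac{5}{4}xy - \tfrac{39}{4}x - 8y + 7, LT = x^{2}.

S(g_1,r): lcm = x^{3}. S = \tfrac{5}{16}x^{2}y - \tfrac{87}{16}x^{2} - \tfrac{11}{6}xy + \tfrac{7}{4}x + \tfrac{1}{12}y + \tfrac{9}{4}.
  reduce S modulo (g_1, g_2, r):
  remainder -\tfrac{13567}{3072}xy + \tfrac{15339}{1024}x + \tfrac{2359}{192}y - \tfrac{455}{64} ≠ 0; add m_4 = -\tfrac{13567}{3072}xy + \tfrac{15339}{1024}x + \tfrac{2359}{192}y - \tfrac{455}{64} to the basis.

S(g_1,m_4): lcm = x^{3}y. S = \tfrac{46017}{13567}x^{3} - \tfrac{2957}{13567}x^{2}y + \tfrac{1}{6}xy^{2} - \tfrac{21840}{13567}x^{2} + \tfrac{1}{12}y^{2} + \tfrac{9}{4}y.
  reduce S modulo (g_1, g_2, r, m_4):
  remainder -\tfrac{6823784051}{552190467}x - \tfrac{27050113895}{2945015824}y + \tfrac{28030203131}{8835047472} ≠ 0; add m_5 = -\tfrac{6823784051}{552190467}x - \tfrac{27050113895}{2945015824}y + \tfrac{28030203131}{8835047472} to the basis.

S(g_2,m_4): lcm = xy^{2}. S = \tfrac{251903}{54268}xy + \tfrac{37744}{13567}y^{2} + \tfrac{1}{4}x - \tfrac{21840}{13567}y.
  reduce S modulo (g_1, g_2, r, m_4, m_5):
  remainder -\tfrac{403885579041}{99439611407}y - \tfrac{403885579041}{99439611407} ≠ 0; add m_6 = -\tfrac{403885579041}{99439611407}y - \tfrac{403885579041}{99439611407} to the basis.

The other S-polynomials (S(g_1,g_2), S(g_2,r), S(r,m_4), S(g_1,m_5), S(g_2,m_5), S(r,m_5), S(m_4,m_5), S(g_1,m_6), S(g_2,m_6), S(r,m_6), S(m_4,m_6), S(m_5,m_6)) all reduce to 0 modulo the current basis, so we have a Gröbner basis.
Inter-reduce: drop elements whose leading term is divisible by another's, tail-reduce, and make monic.
Reduced Gröbner basis: {x - 1, y + 1}.
The reduced Gröbner basis of I + (p) is {x - 1, y + 1} ≠ {1}, a proper ideal, so the enlarged system stays consistent: p is independent of I, with normal form -4x^{2} + \tfrac{5}{4}xy - \tfrac{39}{4}x - 8y + 7.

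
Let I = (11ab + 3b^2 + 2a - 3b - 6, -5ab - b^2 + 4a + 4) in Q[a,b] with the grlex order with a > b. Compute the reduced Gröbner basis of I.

f_1 = 11ab + 3b^2 + 2a - 3b - 6, LT = ab.
f_2 = -5ab - b^2 + 4a + 4, LT = ab.

S(f_1,f_2): lcm = ab. S = 4/55b^2 + 54/55a - 3/11b + 14/55.
  leading term b^2: no divisor's leading term divides it; move 4/55b^2 to the remainder.
  leading term a: no divisor's leading term divides it; move 54/55a to the remainder.
  leading term b: no divisor's leading term divides it; move -3/11b to the remainder.
  leading term 1: no divisor's leading term divides it; move 14/55 to the remainder.
  remainder 4/55b^2 + 54/55a - 3/11b + 14/55 ≠ 0; add g_3 = 4/55b^2 + 54/55a - 3/11b + 14/55 to the basis.

S(f_1,g_3): lcm = ab^2. S = 3/11b^3 - 27/2a^2 + 173/44ab - 3/11b^2 - 7/2a - 6/11b.
  leading term b^3: subtract (15/4b)·g_3 from 3/11b^3 - 27/2a^2 + 173/44ab - 3/11b^2 - 7/2a - 6/11b → -27/2a^2 + 1/4ab + 3/4b^2 - 7/2a - 3/2b
  leading term a^2: no divisor's leading term divides it; move -27/2a^2 to the remainder.
  leading term ab: subtract (1/44)·f_1 from 1/4ab + 3/4b^2 - 7/2a - 3/2b → 15/22b^2 - 39/11a - 63/44b + 3/22
  leading term b^2: subtract (75/8)·g_3 from 15/22b^2 - 39/11a - 63/44b + 3/22 → -51/4a + 9/8b - 9/4
  leading term a: no divisor's leading term divides it; move -51/4a to the remainder.
  leading term b: no divisor's leading term divides it; move 9/8b to the remainder.
  leading term 1: no divisor's leading term divides it; move -9/4 to the remainder.
  remainder -27/2a^2 - 51/4a + 9/8b - 9/4 ≠ 0; add g_4 = -27/2a^2 - 51/4a + 9/8b - 9/4 to the basis.

S(f_2,g_3): lcm = ab^2. S = 1/5b^3 - 27/2a^2 + 59/20ab - 7/2a - 4/5b.
  leading term b^3: subtract (11/4b)·g_3 from 1/5b^3 - 27/2a^2 + 59/20ab - 7/2a - 4/5b → -27/2a^2 + 1/4ab + 3/4b^2 - 7/2a - 3/2b
  leading term a^2: subtract (1)·g_4 from -27/2a^2 + 1/4ab + 3/4b^2 - 7/2a - 3/2b → 1/4ab + 3/4b^2 + 37/4a - 21/8b + 9/4
  leading term ab: subtract (1/44)·f_1 from 1/4ab + 3/4b^2 + 37/4a - 21/8b + 9/4 → 15/22b^2 + 405/44a - 225/88b + 105/44
  leading term b^2: subtract (75/8)·g_3 from 15/22b^2 + 405/44a - 225/88b + 105/44 → 0
  remainder 0.

S(f_1,g_4): lcm = a^2b. S = 3/11ab^2 + 2/11a^2 - 241/198ab + 1/12b^2 - 6/11a - 1/6b.
  leading term ab^2: subtract (3/121b)·f_1 from 3/11ab^2 + 2/11a^2 - 241/198ab + 1/12b^2 - 6/11a - 1/6b → -9/121b^3 + 2/11a^2 - 2759/2178ab + 229/1452b^2 - 6/11a - 13/726b
  leading term b^3: subtract (-45/44b)·g_3 from -9/121b^3 + 2/11a^2 - 2759/2178ab + 229/1452b^2 - 6/11a - 13/726b → 2/11a^2 - 26/99ab - 4/33b^2 - 6/11a + 8/33b
  leading term a^2: subtract (-4/297)·g_4 from 2/11a^2 - 26/99ab - 4/33b^2 - 6/11a + 8/33b → -26/99ab - 4/33b^2 - 71/99a + 17/66b - 1/33
  leading term ab: subtract (-26/1089)·f_1 from -26/99ab - 4/33b^2 - 71/99a + 17/66b - 1/33 → -6/121b^2 - 81/121a + 45/242b - 21/121
  leading term b^2: subtract (-15/22)·g_3 from -6/121b^2 - 81/121a + 45/242b - 21/121 → 0
  remainder 0.

S(f_2,g_4): lcm = a^2b. S = 1/5ab^2 - 4/5a^2 - 17/18ab + 1/12b^2 - 4/5a - 1/6b.
  leading term ab^2: subtract (1/55b)·f_1 from 1/5ab^2 - 4/5a^2 - 17/18ab + 1/12b^2 - 4/5a - 1/6b → -3/55b^3 - 4/5a^2 - 971/990ab + 91/660b^2 - 4/5a - 19/330b
  leading term b^3: subtract (-3/4b)·g_3 from -3/55b^3 - 4/5a^2 - 971/990ab + 91/660b^2 - 4/5a - 19/330b → -4/5a^2 - 11/45ab - 1/15b^2 - 4/5a + 2/15b
  leading term a^2: subtract (8/135)·g_4 from -4/5a^2 - 11/45ab - 1/15b^2 - 4/5a + 2/15b → -11/45ab - 1/15b^2 - 2/45a + 1/15b + 2/15
  leading term ab: subtract (-1/45)·f_1 from -11/45ab - 1/15b^2 - 2/45a + 1/15b + 2/15 → 0
  remainder 0.

S(g_3,g_4): leading monomials are coprime, so the S-polynomial reduces to 0 (Buchberger's first criterion).
Every S-polynomial of the final basis reduces to 0, so we have a Gröbner basis.
Inter-reduce: drop elements whose leading term is divisible by another's, tail-reduce, and make monic.

G = {a^2 + 17/18a - 1/12b + 1/6, ab - 7/2a + 3/4b - 3/2, b^2 + 27/2a - 15/4b + 7/2}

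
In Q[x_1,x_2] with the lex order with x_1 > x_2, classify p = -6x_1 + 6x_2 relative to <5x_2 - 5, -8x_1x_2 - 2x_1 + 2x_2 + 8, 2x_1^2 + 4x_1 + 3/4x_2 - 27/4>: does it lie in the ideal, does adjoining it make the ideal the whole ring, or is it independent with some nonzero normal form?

First compute the reduced Gröbner basis of I by Buchberger's algorithm.
f_1 = 5x_2 - 5, LT = x_2.
f_2 = -8x_1x_2 - 2x_1 + 2x_2 + 8, LT = x_1x_2.
f_3 = 2x_1^2 + 4x_1 + 3/4x_2 - 27/4, LT = x_1^2.

S(f_1,f_2): lcm = x_1x_2. S = -5/4x_1 + 1/4x_2 + 1.
  leading term x_1: no divisor's leading term divides it; move -5/4x_1 to the remainder.
  leading term x_2: subtract (1/20)·f_1 from 1/4x_2 + 1 → 5/4
  leading term 1: no divisor's leading term divides it; move 5/4 to the remainder.
  remainder -5/4x_1 + 5/4 ≠ 0; add h_4 = -5/4x_1 + 5/4 to the basis.

The other S-polynomials (S(f_1,f_3), S(f_2,f_3), S(f_1,h_4), S(f_2,h_4), S(f_3,h_4)) all reduce to 0 modulo the current basis, so we have a Gröbner basis.
Inter-reduce: drop elements whose leading term is divisible by another's, tail-reduce, and make monic.
Reduced Gröbner basis: {x_1 - 1, x_2 - 1}.
Label its elements g_1 = x_1 - 1, g_2 = x_2 - 1.

Reduce p = -6x_1 + 6x_2 modulo G:
  leading term x_1: subtract (-6)·g_1 from -6x_1 + 6x_2 → 6x_2 - 6
  leading term x_2: subtract (6)·g_2 from 6x_2 - 6 → 0
  normal form = 0.
Since the normal form is 0, p ∈ I.

Ideal membership is decidable via reduction modulo a Gröbner basis.

-6x_1 + 6x_2 lies in I (it reduces to 0).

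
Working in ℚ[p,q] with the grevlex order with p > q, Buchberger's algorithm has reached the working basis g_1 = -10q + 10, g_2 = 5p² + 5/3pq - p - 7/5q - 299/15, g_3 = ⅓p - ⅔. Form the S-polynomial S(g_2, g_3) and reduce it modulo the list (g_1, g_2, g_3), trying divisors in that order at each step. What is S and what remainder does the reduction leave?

lcm(LM(g_2), LM(g_3)) = p².
S = (lcm/LT(g_2))·g_2 − (lcm/LT(g_3))·g_3 = ⅓pq + 9/5p - 7/25q - 299/75.
Reduce S modulo (g_1, g_2, g_3) in that order:
  leading term pq: subtract (-1/30p)·g_1 from ⅓pq + 9/5p - 7/25q - 299/75 → 32/15p - 7/25q - 299/75
  leading term p: subtract (32/5)·g_3 from 32/15p - 7/25q - 299/75 → -7/25q + 7/25
  leading term q: subtract (7/250)·g_1 from -7/25q + 7/25 → 0
The remainder is 0, so this S-polynomial contributes no new basis element.

S(g_2, g_3) = ⅓pq + 9/5p - 7/25q - 299/75; remainder on division = 0.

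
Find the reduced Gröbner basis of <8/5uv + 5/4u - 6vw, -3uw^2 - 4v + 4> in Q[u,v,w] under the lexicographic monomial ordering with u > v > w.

G = {uv + 25/32u - 15/4vw, uw^2 + 4/3v - 4/3, v^2 + 45/16vw^3 - 7/32v - 25/32}

f_1 = 8/5uv + 5/4u - 6vw, LT = uv.
f_2 = -3uw^2 - 4v + 4, LT = uw^2.

S(f_1,f_2): lcm = uvw^2. S = 25/32uw^2 - 4/3v^2 - 15/4vw^3 + 4/3v.
  leading term uw^2: subtract (-25/96)·f_2 from 25/32uw^2 - 4/3v^2 - 15/4vw^3 + 4/3v → -4/3v^2 - 15/4vw^3 + 7/24v + 25/24
  leading term v^2: no divisor's leading term divides it; move -4/3v^2 to the remainder.
  leading term vw^3: no divisor's leading term divides it; move -15/4vw^3 to the remainder.
  leading term v: no divisor's leading term divides it; move 7/24v to the remainder.
  leading term 1: no divisor's leading term divides it; move 25/24 to the remainder.
  remainder -4/3v^2 - 15/4vw^3 + 7/24v + 25/24 ≠ 0; add g_3 = -4/3v^2 - 15/4vw^3 + 7/24v + 25/24 to the basis.

The other S-polynomials (S(f_1,g_3), S(f_2,g_3)) all reduce to 0 modulo the current basis, so we have a Gröbner basis.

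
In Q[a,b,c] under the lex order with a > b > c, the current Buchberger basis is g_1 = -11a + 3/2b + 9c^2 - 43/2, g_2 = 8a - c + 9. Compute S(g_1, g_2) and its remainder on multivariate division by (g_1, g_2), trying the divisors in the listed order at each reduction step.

S(g_1, g_2) = -3/22b - 9/11c^2 + 1/8c + 73/88; remainder on division = -3/22b - 9/11c^2 + 1/8c + 73/88.

lcm(LM(g_1), LM(g_2)) = a.
S = (lcm/LT(g_1))·g_1 − (lcm/LT(g_2))·g_2 = -3/22b - 9/11c^2 + 1/8c + 73/88.
Reduce S modulo (g_1, g_2) in that order:
  leading term b: no divisor's leading term divides it; move -3/22b to the remainder.
  leading term c^2: no divisor's leading term divides it; move -9/11c^2 to the remainder.
  leading term c: no divisor's leading term divides it; move 1/8c to the remainder.
  leading term 1: no divisor's leading term divides it; move 73/88 to the remainder.
The remainder -3/22b - 9/11c^2 + 1/8c + 73/88 is nonzero, so it would be added as the next basis element.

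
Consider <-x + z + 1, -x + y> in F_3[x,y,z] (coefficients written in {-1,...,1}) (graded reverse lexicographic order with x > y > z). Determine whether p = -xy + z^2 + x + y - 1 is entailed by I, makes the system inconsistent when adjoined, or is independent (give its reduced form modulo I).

-xy + z^2 + x + y - 1 lies in I (it reduces to 0).

First compute the reduced Gröbner basis of I by Buchberger's algorithm.
f_1 = -x + z + 1, LT = x.
f_2 = -x + y, LT = x.

S(f_1,f_2): lcm = x. S = y - z - 1.
  leading term y: no divisor's leading term divides it; move y to the remainder.
  leading term z: no divisor's leading term divides it; move -z to the remainder.
  leading term 1: no divisor's leading term divides it; move -1 to the remainder.
  remainder y - z - 1 ≠ 0; add h_3 = y - z - 1 to the basis.

The other S-polynomials (S(f_1,h_3), S(f_2,h_3)) all reduce to 0 modulo the current basis, so we have a Gröbner basis.
Inter-reduce: drop elements whose leading term is divisible by another's, tail-reduce, and make monic.
Reduced Gröbner basis: {x - z - 1, y - z - 1}.
Label its elements g_1 = x - z - 1, g_2 = y - z - 1.

Reduce p = -xy + z^2 + x + y - 1 modulo G:
  leading term xy: subtract (-y)·g_1 from -xy + z^2 + x + y - 1 → -yz + z^2 + x - 1
  leading term yz: subtract (-z)·g_2 from -yz + z^2 + x - 1 → x - z - 1
  leading term x: subtract (1)·g_1 from x - z - 1 → 0
  normal form = 0.
Since the normal form is 0, p ∈ I.

Ideal membership is decidable via reduction modulo a Gröbner basis.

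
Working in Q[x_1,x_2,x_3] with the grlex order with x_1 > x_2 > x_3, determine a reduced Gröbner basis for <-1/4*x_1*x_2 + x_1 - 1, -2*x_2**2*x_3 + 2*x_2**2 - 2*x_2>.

f_1 = -1/4*x_1*x_2 + x_1 - 1, LT = x_1*x_2.
f_2 = -2*x_2**2*x_3 + 2*x_2**2 - 2*x_2, LT = x_2**2*x_3.

S(f_1,f_2): lcm = x_1*x_2**2*x_3. S = x_1*x_2**2 - 4*x_1*x_2*x_3 - x_1*x_2 + 4*x_2*x_3.
  reduce S modulo (f_1, f_2):
  remainder -16*x_1*x_3 + 4*x_2*x_3 + 12*x_1 - 4*x_2 + 16*x_3 - 12 ≠ 0; add g_3 = -16*x_1*x_3 + 4*x_2*x_3 + 12*x_1 - 4*x_2 + 16*x_3 - 12 to the basis.

The other S-polynomials (S(f_1,g_3), S(f_2,g_3)) all reduce to 0 modulo the current basis, so we have a Gröbner basis.

G = {x_2**2*x_3 - x_2**2 + x_2, x_1*x_2 - 4*x_1 + 4, x_1*x_3 - 1/4*x_2*x_3 - 3/4*x_1 + 1/4*x_2 - x_3 + 3/4}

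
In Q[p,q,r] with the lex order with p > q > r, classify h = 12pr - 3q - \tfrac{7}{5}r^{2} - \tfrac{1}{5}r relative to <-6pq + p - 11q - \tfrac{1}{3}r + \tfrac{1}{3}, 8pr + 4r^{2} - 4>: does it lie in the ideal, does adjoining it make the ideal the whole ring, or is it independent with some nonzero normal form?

12pr - 3q - \tfrac{7}{5}r^{2} - \tfrac{1}{5}r is independent of I; its normal form modulo I is -3q - \tfrac{37}{5}r^{2} - \tfrac{1}{5}r + 6.

First compute the reduced Gröbner basis of I by Buchberger's algorithm.
f_1 = -6pq + p - 11q - \tfrac{1}{3}r + \tfrac{1}{3}, LT = pq.
f_2 = 8pr + 4r^{2} - 4, LT = pr.

S(f_1,f_2): lcm = pqr. S = -\tfrac{1}{6}pr - \tfrac{1}{2}qr^{2} + \tfrac{11}{6}qr + \tfrac{1}{2}q + \tfrac{1}{18}r^{2} - \tfrac{1}{18}r.
  leading term pr: subtract (-\tfrac{1}{48})·f_2 from -\tfrac{1}{6}pr - \tfrac{1}{2}qr^{2} + \tfrac{11}{6}qr + \tfrac{1}{2}q + \tfrac{1}{18}r^{2} - \tfrac{1}{18}r → -\tfrac{1}{2}qr^{2} + \tfrac{11}{6}qr + \tfrac{1}{2}q + \tfrac{5}{36}r^{2} - \tfrac{1}{18}r - \tfrac{1}{12}
  leading term qr^{2}: no divisor's leading term divides it; move -\tfrac{1}{2}qr^{2} to the remainder.
  leading term qr: no divisor's leading term divides it; move \tfrac{11}{6}qr to the remainder.
  leading term q: no divisor's leading term divides it; move \tfrac{1}{2}q to the remainder.
  leading term r^{2}: no divisor's leading term divides it; move \tfrac{5}{36}r^{2} to the remainder.
  leading term r: no divisor's leading term divides it; move -\tfrac{1}{18}r to the remainder.
  leading term 1: no divisor's leading term divides it; move -\tfrac{1}{12} to the remainder.
  remainder -\tfrac{1}{2}qr^{2} + \tfrac{11}{6}qr + \tfrac{1}{2}q + \tfrac{5}{36}r^{2} - \tfrac{1}{18}r - \tfrac{1}{12} ≠ 0; add k_3 = -\tfrac{1}{2}qr^{2} + \tfrac{11}{6}qr + \tfrac{1}{2}q + \tfrac{5}{36}r^{2} - \tfrac{1}{18}r - \tfrac{1}{12} to the basis.

The other S-polynomials (S(f_1,k_3), S(f_2,k_3)) all reduce to 0 modulo the current basis, so we have a Gröbner basis.
Inter-reduce: drop elements whose leading term is divisible by another's, tail-reduce, and make monic.
Reduced Gröbner basis: {pq - \tfrac{1}{6}p + \tfrac{11}{6}q + \tfrac{1}{18}r - \tfrac{1}{18}, pr + \tfrac{1}{2}r^{2} - \tfrac{1}{2}, qr^{2} - \tfrac{11}{3}qr - q - \tfrac{5}{18}r^{2} + \tfrac{1}{9}r + \tfrac{1}{6}}.
Label its elements g_1 = pq - \tfrac{1}{6}p + \tfrac{11}{6}q + \tfrac{1}{18}r - \tfrac{1}{18}, g_2 = pr + \tfrac{1}{2}r^{2} - \tfrac{1}{2}, g_3 = qr^{2} - \tfrac{11}{3}qr - q - \tfrac{5}{18}r^{2} + \tfrac{1}{9}r + \tfrac{1}{6}.

Reduce h = 12pr - 3q - \tfrac{7}{5}r^{2} - \tfrac{1}{5}r modulo G:
  leading term pr: subtract (12)·g_2 from 12pr - 3q - \tfrac{7}{5}r^{2} - \tfrac{1}{5}r → -3q - \tfrac{37}{5}r^{2} - \tfrac{1}{5}r + 6
  leading term q: no divisor's leading term divides it; move -3q to the remainder.
  leading term r^{2}: no divisor's leading term divides it; move -\tfrac{37}{5}r^{2} to the remainder.
  leading term r: no divisor's leading term divides it; move -\tfrac{1}{5}r to the remainder.
  leading term 1: no divisor's leading term divides it; move 6 to the remainder.
  normal form = -3q - \tfrac{37}{5}r^{2} - \tfrac{1}{5}r + 6.
The normal form is nonzero, so h ∉ I. Since h minus its normal form lies in I, I + (h) = I + (n) where n = -3q - \tfrac{37}{5}r^{2} - \tfrac{1}{5}r + 6; decide whether this ideal is the whole ring.
Run Buchberger on G together with n (pairs among the g_i already reduce to 0 since G is a Gröbner basis):
g_1 = pq - \tfrac{1}{6}p + \tfrac{11}{6}q + \tfrac{1}{18}r - \tfrac{1}{18}, LT = pq.
g_2 = pr + \tfrac{1}{2}r^{2} - \tfrac{1}{2}, LT = pr.
g_3 = qr^{2} - \tfrac{11}{3}qr - q - \tfrac{5}{18}r^{2} + \tfrac{1}{9}r + \tfrac{1}{6}, LT = qr^{2}.
n = -3q - \tfrac{37}{5}r^{2} - \tfrac{1}{5}r + 6, LT = q.

S(g_1,n): lcm = pq. S = -\tfrac{37}{15}pr^{2} - \tfrac{1}{15}pr + \tfrac{11}{6}p + \tfrac{11}{6}q + \tfrac{1}{18}r - \tfrac{1}{18}.
  leading term pr^{2}: subtract (-\tfrac{37}{15}r)·g_2 from -\tfrac{37}{15}pr^{2} - \tfrac{1}{15}pr + \tfrac{11}{6}p + \tfrac{11}{6}q + \tfrac{1}{18}r - \tfrac{1}{18} → -\tfrac{1}{15}pr + \tfrac{11}{6}p + \tfrac{11}{6}q + \tfrac{37}{30}r^{3} - \tfrac{53}{45}r - \tfrac{1}{18}
  leading term pr: subtract (-\tfrac{1}{15})·g_2 from -\tfrac{1}{15}pr + \tfrac{11}{6}p + \tfrac{11}{6}q + \tfrac{37}{30}r^{3} - \tfrac{53}{45}r - \tfrac{1}{18} → \tfrac{11}{6}p + \tfrac{11}{6}q + \tfrac{37}{30}r^{3} + \tfrac{1}{30}r^{2} - \tfrac{53}{45}r - \tfrac{4}{45}
  leading term p: no divisor's leading term divides it; move \tfrac{11}{6}p to the remainder.
  leading term q: subtract (-\tfrac{11}{18})·n from \tfrac{11}{6}q + \tfrac{37}{30}r^{3} + \tfrac{1}{30}r^{2} - \tfrac{53}{45}r - \tfrac{4}{45} → \tfrac{37}{30}r^{3} - \tfrac{202}{45}r^{2} - \tfrac{13}{10}r + \tfrac{161}{45}
  leading term r^{3}: no divisor's leading term divides it; move \tfrac{37}{30}r^{3} to the remainder.
  leading term r^{2}: no divisor's leading term divides it; move -\tfrac{202}{45}r^{2} to the remainder.
  leading term r: no divisor's leading term divides it; move -\tfrac{13}{10}r to the remainder.
  leading term 1: no divisor's leading term divides it; move \tfrac{161}{45} to the remainder.
  remainder \tfrac{11}{6}p + \tfrac{37}{30}r^{3} - \tfrac{202}{45}r^{2} - \tfrac{13}{10}r + \tfrac{161}{45} ≠ 0; add m_5 = \tfrac{11}{6}p + \tfrac{37}{30}r^{3} - \tfrac{202}{45}r^{2} - \tfrac{13}{10}r + \tfrac{161}{45} to the basis.

S(g_3,n): lcm = qr^{2}. S = -\tfrac{11}{3}qr - q - \tfrac{37}{15}r^{4} - \tfrac{1}{15}r^{3} + \tfrac{31}{18}r^{2} + \tfrac{1}{9}r + \tfrac{1}{6}.
  leading term qr: subtract (\tfrac{11}{9}r)·n from -\tfrac{11}{3}qr - q - \tfrac{37}{15}r^{4} - \tfrac{1}{15}r^{3} + \tfrac{31}{18}r^{2} + \tfrac{1}{9}r + \tfrac{1}{6} → -q - \tfrac{37}{15}r^{4} + \tfrac{404}{45}r^{3} + \tfrac{59}{30}r^{2} - \tfrac{65}{9}r + \tfrac{1}{6}
  leading term q: subtract (\tfrac{1}{3})·n from -q - \tfrac{37}{15}r^{4} + \tfrac{404}{45}r^{3} + \tfrac{59}{30}r^{2} - \tfrac{65}{9}r + \tfrac{1}{6} → -\tfrac{37}{15}r^{4} + \tfrac{404}{45}r^{3} + \tfrac{133}{30}r^{2} - \tfrac{322}{45}r - \tfrac{11}{6}
  leading term r^{4}: no divisor's leading term divides it; move -\tfrac{37}{15}r^{4} to the remainder.
  leading term r^{3}: no divisor's leading term divides it; move \tfrac{404}{45}r^{3} to the remainder.
  leading term r^{2}: no divisor's leading term divides it; move \tfrac{133}{30}r^{2} to the remainder.
  leading term r: no divisor's leading term divides it; move -\tfrac{322}{45}r to the remainder.
  leading term 1: no divisor's leading term divides it; move -\tfrac{11}{6} to the remainder.
  remainder -\tfrac{37}{15}r^{4} + \tfrac{404}{45}r^{3} + \tfrac{133}{30}r^{2} - \tfrac{322}{45}r - \tfrac{11}{6} ≠ 0; add m_6 = -\tfrac{37}{15}r^{4} + \tfrac{404}{45}r^{3} + \tfrac{133}{30}r^{2} - \tfrac{322}{45}r - \tfrac{11}{6} to the basis.

The other S-polynomials (S(g_1,g_2), S(g_1,g_3), S(g_2,g_3), S(g_2,n), S(g_1,m_5), S(g_2,m_5), S(g_3,m_5), S(n,m_5), S(g_1,m_6), S(g_2,m_6), S(g_3,m_6), S(n,m_6), S(m_5,m_6)) all reduce to 0 modulo the current basis, so we have a Gröbner basis.
Inter-reduce: drop elements whose leading term is divisible by another's, tail-reduce, and make monic.
Reduced Gröbner basis: {p + \tfrac{37}{55}r^{3} - \tfrac{404}{165}r^{2} - \tfrac{39}{55}r + \tfrac{322}{165}, q + \tfrac{37}{15}r^{2} + \tfrac{1}{15}r - 2, r^{4} - \tfrac{404}{111}r^{3} - \tfrac{133}{74}r^{2} + \tfrac{322}{111}r + \tfrac{55}{74}}.
The reduced Gröbner basis of I + (h) is {p + \tfrac{37}{55}r^{3} - \tfrac{404}{165}r^{2} - \tfrac{39}{55}r + \tfrac{322}{165}, q + \tfrac{37}{15}r^{2} + \tfrac{1}{15}r - 2, r^{4} - \tfrac{404}{111}r^{3} - \tfrac{133}{74}r^{2} + \tfrac{322}{111}r + \tfrac{55}{74}} ≠ {1}, a proper ideal, so the enlarged system stays consistent: h is independent of I, with normal form -3q - \tfrac{37}{5}r^{2} - \tfrac{1}{5}r + 6.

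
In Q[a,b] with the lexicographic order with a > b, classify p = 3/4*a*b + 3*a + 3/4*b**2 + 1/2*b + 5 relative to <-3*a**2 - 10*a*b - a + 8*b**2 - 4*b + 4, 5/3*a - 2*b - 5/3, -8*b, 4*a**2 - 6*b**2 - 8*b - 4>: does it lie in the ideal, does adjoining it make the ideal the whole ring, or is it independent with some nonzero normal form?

Adjoining 3/4*a*b + 3*a + 3/4*b**2 + 1/2*b + 5 makes the ideal the whole ring: the system is inconsistent.

First compute the reduced Gröbner basis of I by Buchberger's algorithm.
f_1 = -3*a**2 - 10*a*b - a + 8*b**2 - 4*b + 4, LT = a**2.
f_2 = 5/3*a - 2*b - 5/3, LT = a.
f_3 = -8*b, LT = b.
f_4 = 4*a**2 - 6*b**2 - 8*b - 4, LT = a**2.

The S-polynomials (S(f_1,f_2), S(f_1,f_3), S(f_1,f_4), S(f_2,f_3), S(f_2,f_4), S(f_3,f_4)) all reduce to 0 modulo the current basis, so we have a Gröbner basis.
Inter-reduce: drop elements whose leading term is divisible by another's, tail-reduce, and make monic.
Reduced Gröbner basis: {a - 1, b}.
Label its elements g_1 = a - 1, g_2 = b.

Reduce p = 3/4*a*b + 3*a + 3/4*b**2 + 1/2*b + 5 modulo G:
  leading term a*b: subtract (3/4*b)·g_1 from 3/4*a*b + 3*a + 3/4*b**2 + 1/2*b + 5 → 3*a + 3/4*b**2 + 5/4*b + 5
  leading term a: subtract (3)·g_1 from 3*a + 3/4*b**2 + 5/4*b + 5 → 3/4*b**2 + 5/4*b + 8
  leading term b**2: subtract (3/4*b)·g_2 from 3/4*b**2 + 5/4*b + 8 → 5/4*b + 8
  leading term b: subtract (5/4)·g_2 from 5/4*b + 8 → 8
  leading term 1: no divisor's leading term divides it; move 8 to the remainder.
  normal form = 8.
The normal form is nonzero, so p ∉ I. Since p minus its normal form lies in I, I + (p) = I + (r) where r = 8; decide whether this ideal is the whole ring.
Here r = 8 is a nonzero constant, hence a unit: 1 ∈ I + (p), the Gröbner basis of I + (p) is {1}, and the enlarged system has no common solution — adjoining p is inconsistent.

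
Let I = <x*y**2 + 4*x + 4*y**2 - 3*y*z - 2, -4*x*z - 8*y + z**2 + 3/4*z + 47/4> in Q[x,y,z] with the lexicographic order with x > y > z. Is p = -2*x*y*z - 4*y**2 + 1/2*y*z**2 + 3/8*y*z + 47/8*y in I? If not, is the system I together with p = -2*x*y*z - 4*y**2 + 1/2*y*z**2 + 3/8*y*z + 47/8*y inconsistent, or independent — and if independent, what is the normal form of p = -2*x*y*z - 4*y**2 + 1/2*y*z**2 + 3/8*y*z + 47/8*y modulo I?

-2*x*y*z - 4*y**2 + 1/2*y*z**2 + 3/8*y*z + 47/8*y lies in I (it reduces to 0).

First compute the reduced Gröbner basis of I by Buchberger's algorithm.
f_1 = x*y**2 + 4*x + 4*y**2 - 3*y*z - 2, LT = x*y**2.
f_2 = -4*x*z - 8*y + z**2 + 3/4*z + 47/4, LT = x*z.

S(f_1,f_2): lcm = x*y**2*z. S = 4*x*z - 2*y**3 + 1/4*y**2*z**2 + 67/16*y**2*z + 47/16*y**2 - 3*y*z**2 - 2*z.
  leading term x*z: subtract (-1)·f_2 from 4*x*z - 2*y**3 + 1/4*y**2*z**2 + 67/16*y**2*z + 47/16*y**2 - 3*y*z**2 - 2*z → -2*y**3 + 1/4*y**2*z**2 + 67/16*y**2*z + 47/16*y**2 - 3*y*z**2 - 8*y + z**2 - 5/4*z + 47/4
  leading term y**3: no divisor's leading term divides it; move -2*y**3 to the remainder.
  leading term y**2*z**2: no divisor's leading term divides it; move 1/4*y**2*z**2 to the remainder.
  leading term y**2*z: no divisor's leading term divides it; move 67/16*y**2*z to the remainder.
  leading term y**2: no divisor's leading term divides it; move 47/16*y**2 to the remainder.
  leading term y*z**2: no divisor's leading term divides it; move -3*y*z**2 to the remainder.
  leading term y: no divisor's leading term divides it; move -8*y to the remainder.
  leading term z**2: no divisor's leading term divides it; move z**2 to the remainder.
  leading term z: no divisor's leading term divides it; move -5/4*z to the remainder.
  leading term 1: no divisor's leading term divides it; move 47/4 to the remainder.
  remainder -2*y**3 + 1/4*y**2*z**2 + 67/16*y**2*z + 47/16*y**2 - 3*y*z**2 - 8*y + z**2 - 5/4*z + 47/4 ≠ 0; add h_3 = -2*y**3 + 1/4*y**2*z**2 + 67/16*y**2*z + 47/16*y**2 - 3*y*z**2 - 8*y + z**2 - 5/4*z + 47/4 to the basis.

The other S-polynomials (S(f_1,h_3), S(f_2,h_3)) all reduce to 0 modulo the current basis, so we have a Gröbner basis.
Inter-reduce: drop elements whose leading term is divisible by another's, tail-reduce, and make monic.
Reduced Gröbner basis: {x*y**2 + 4*x + 4*y**2 - 3*y*z - 2, x*z + 2*y - 1/4*z**2 - 3/16*z - 47/16, y**3 - 1/8*y**2*z**2 - 67/32*y**2*z - 47/32*y**2 + 3/2*y*z**2 + 4*y - 1/2*z**2 + 5/8*z - 47/8}.
Label its elements g_1 = x*y**2 + 4*x + 4*y**2 - 3*y*z - 2, g_2 = x*z + 2*y - 1/4*z**2 - 3/16*z - 47/16, g_3 = y**3 - 1/8*y**2*z**2 - 67/32*y**2*z - 47/32*y**2 + 3/2*y*z**2 + 4*y - 1/2*z**2 + 5/8*z - 47/8.

Reduce p = -2*x*y*z - 4*y**2 + 1/2*y*z**2 + 3/8*y*z + 47/8*y modulo G:
  leading term x*y*z: subtract (-2*y)·g_2 from -2*x*y*z - 4*y**2 + 1/2*y*z**2 + 3/8*y*z + 47/8*y → 0
  normal form = 0.
Since the normal form is 0, p ∈ I.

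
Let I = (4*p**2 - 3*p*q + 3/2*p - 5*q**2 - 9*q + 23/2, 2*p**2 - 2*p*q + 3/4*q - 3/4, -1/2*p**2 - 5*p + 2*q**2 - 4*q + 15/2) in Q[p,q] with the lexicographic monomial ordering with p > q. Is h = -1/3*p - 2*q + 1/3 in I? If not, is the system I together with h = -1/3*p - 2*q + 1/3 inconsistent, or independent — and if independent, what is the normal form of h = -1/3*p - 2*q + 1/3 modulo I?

Adjoining -1/3*p - 2*q + 1/3 makes the ideal the whole ring: the system is inconsistent.

First compute the reduced Gröbner basis of I by Buchberger's algorithm.
f_1 = 4*p**2 - 3*p*q + 3/2*p - 5*q**2 - 9*q + 23/2, LT = p**2.
f_2 = 2*p**2 - 2*p*q + 3/4*q - 3/4, LT = p**2.
f_3 = -1/2*p**2 - 5*p + 2*q**2 - 4*q + 15/2, LT = p**2.

S(f_1,f_2): lcm = p**2. S = 1/4*p*q + 3/8*p - 5/4*q**2 - 21/8*q + 13/4.
  reduce S modulo (f_1, f_2, f_3):
  remainder 1/4*p*q + 3/8*p - 5/4*q**2 - 21/8*q + 13/4 ≠ 0; add k_4 = 1/4*p*q + 3/8*p - 5/4*q**2 - 21/8*q + 13/4 to the basis.

S(f_1,f_3): lcm = p**2. S = -3/4*p*q - 77/8*p + 11/4*q**2 - 41/4*q + 143/8.
  reduce S modulo (f_1, f_2, f_3, k_4):
  remainder -17/2*p - q**2 - 145/8*q + 221/8 ≠ 0; add k_5 = -17/2*p - q**2 - 145/8*q + 221/8 to the basis.

S(f_1,k_4): lcm = p**2*q. S = -3/2*p**2 + 17/4*p*q**2 + 87/8*p*q - 13*p - 5/4*q**3 - 9/4*q**2 + 23/8*q.
  reduce S modulo (f_1, f_2, f_3, k_4, k_5):
  remainder 20*q**3 + 8083/136*q**2 + 4625/272*q - 1543/16 ≠ 0; add k_6 = 20*q**3 + 8083/136*q**2 + 4625/272*q - 1543/16 to the basis.

S(f_3,k_4): lcm = p**2*q. S = -3/2*p**2 + 5*p*q**2 + 41/2*p*q - 13*p - 4*q**3 + 8*q**2 - 15*q.
  reduce S modulo (f_1, f_2, f_3, k_4, k_5, k_6):
  remainder 160897/2720*q**2 + 95703/1088*q - 47077/320 ≠ 0; add k_7 = 160897/2720*q**2 + 95703/1088*q - 47077/320 to the basis.

S(f_1,k_5): lcm = p**2. S = -2/17*p*q**2 - 49/17*p*q + 29/8*p - 5/4*q**2 - 9/4*q + 23/8.
  reduce S modulo (f_1, f_2, f_3, k_4, k_5, k_6, k_7):
  remainder -1965685101/87527968*q + 1965685101/87527968 ≠ 0; add k_8 = -1965685101/87527968*q + 1965685101/87527968 to the basis.

The other S-polynomials (S(f_2,f_3), S(f_2,k_4), S(f_2,k_5), S(f_3,k_5), S(k_4,k_5), S(f_1,k_6), S(f_2,k_6), S(f_3,k_6), S(k_4,k_6), S(k_5,k_6), S(f_1,k_7), S(f_2,k_7), S(f_3,k_7), S(k_4,k_7), S(k_5,k_7), S(k_6,k_7), S(f_1,k_8), S(f_2,k_8), S(f_3,k_8), S(k_4,k_8), S(k_5,k_8), S(k_6,k_8), S(k_7,k_8)) all reduce to 0 modulo the current basis, so we have a Gröbner basis.
Inter-reduce: drop elements whose leading term is divisible by another's, tail-reduce, and make monic.
Reduced Gröbner basis: {p - 1, q - 1}.
Label its elements g_1 = p - 1, g_2 = q - 1.

Reduce h = -1/3*p - 2*q + 1/3 modulo G:
  leading term p: subtract (-1/3)·g_1 from -1/3*p - 2*q + 1/3 → -2*q
  leading term q: subtract (-2)·g_2 from -2*q → -2
  leading term 1: no divisor's leading term divides it; move -2 to the remainder.
  normal form = -2.
The normal form is nonzero, so h ∉ I. Since h minus its normal form lies in I, I + (h) = I + (r) where r = -2; decide whether this ideal is the whole ring.
Here r = -2 is a nonzero constant, hence a unit: 1 ∈ I + (h), the Gröbner basis of I + (h) is {1}, and the enlarged system has no common solution — adjoining h is inconsistent.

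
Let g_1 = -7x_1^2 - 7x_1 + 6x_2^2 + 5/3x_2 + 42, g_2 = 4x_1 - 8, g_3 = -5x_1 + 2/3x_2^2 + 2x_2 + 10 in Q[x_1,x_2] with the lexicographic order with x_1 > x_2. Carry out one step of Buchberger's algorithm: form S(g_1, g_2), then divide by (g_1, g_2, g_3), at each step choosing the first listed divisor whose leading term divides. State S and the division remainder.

S(g_1, g_2) = 3x_1 - 6/7x_2^2 - 5/21x_2 - 6; remainder on division = -6/7x_2^2 - 5/21x_2.

lcm(LM(g_1), LM(g_2)) = x_1^2.
S = (lcm/LT(g_1))·g_1 − (lcm/LT(g_2))·g_2 = 3x_1 - 6/7x_2^2 - 5/21x_2 - 6.
Reduce S modulo (g_1, g_2, g_3) in that order:
  leading term x_1: subtract (3/4)·g_2 from 3x_1 - 6/7x_2^2 - 5/21x_2 - 6 → -6/7x_2^2 - 5/21x_2
  leading term x_2^2: no divisor's leading term divides it; move -6/7x_2^2 to the remainder.
  leading term x_2: no divisor's leading term divides it; move -5/21x_2 to the remainder.
The remainder -6/7x_2^2 - 5/21x_2 is nonzero, so it would be added as the next basis element.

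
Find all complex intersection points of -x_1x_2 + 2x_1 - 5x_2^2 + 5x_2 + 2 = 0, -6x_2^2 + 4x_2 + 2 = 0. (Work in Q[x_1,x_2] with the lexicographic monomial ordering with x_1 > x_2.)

{(2/21, -1/3), (-2, 1)}

Compute a lex Gröbner basis by Buchberger's algorithm.
f_1 = -x_1x_2 + 2x_1 - 5x_2^2 + 5x_2 + 2, LT = x_1x_2.
f_2 = -6x_2^2 + 4x_2 + 2, LT = x_2^2.

S(f_1,f_2): lcm = x_1x_2^2. S = -4/3x_1x_2 + 1/3x_1 + 5x_2^3 - 5x_2^2 - 2x_2.
  leading term x_1x_2: subtract (4/3)·f_1 from -4/3x_1x_2 + 1/3x_1 + 5x_2^3 - 5x_2^2 - 2x_2 → -7/3x_1 + 5x_2^3 + 5/3x_2^2 - 26/3x_2 - 8/3
  leading term x_1: no divisor's leading term divides it; move -7/3x_1 to the remainder.
  leading term x_2^3: subtract (-5/6x_2)·f_2 from 5x_2^3 + 5/3x_2^2 - 26/3x_2 - 8/3 → 5x_2^2 - 7x_2 - 8/3
  leading term x_2^2: subtract (-5/6)·f_2 from 5x_2^2 - 7x_2 - 8/3 → -11/3x_2 - 1
  leading term x_2: no divisor's leading term divides it; move -11/3x_2 to the remainder.
  leading term 1: no divisor's leading term divides it; move -1 to the remainder.
  remainder -7/3x_1 - 11/3x_2 - 1 ≠ 0; add h_3 = -7/3x_1 - 11/3x_2 - 1 to the basis.

The other S-polynomials (S(f_1,h_3), S(f_2,h_3)) all reduce to 0 modulo the current basis, so we have a Gröbner basis.
Inter-reduce: drop elements whose leading term is divisible by another's, tail-reduce, and make monic.
Reduced Gröbner basis: {x_1 + 11/7x_2 + 3/7, x_2^2 - 2/3x_2 - 1/3}.

Since the basis is lex-ordered, x_2^2 - 2/3x_2 - 1/3 is univariate in x_2. Its roots are {-1/3, 1}. Back-substituting each root into the other basis elements fixes the other coordinates.
  x_2 = -1/3: the earlier basis element becomes x_1 - 2/21 = 0, giving x_1 = 2/21 — point (2/21, -1/3).
  x_2 = 1: the earlier basis element becomes x_1 + 2 = 0, giving x_1 = -2 — point (-2, 1).
Substituting each solution back into the original system confirms all equations vanish.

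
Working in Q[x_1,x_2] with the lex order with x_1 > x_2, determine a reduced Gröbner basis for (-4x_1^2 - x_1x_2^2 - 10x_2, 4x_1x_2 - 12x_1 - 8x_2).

The reduced Gröbner basis is the canonical form of the ideal for this ordering.

f_1 = -4x_1^2 - x_1x_2^2 - 10x_2, LT = x_1^2.
f_2 = 4x_1x_2 - 12x_1 - 8x_2, LT = x_1x_2.

S(f_1,f_2): lcm = x_1^2x_2. S = 3x_1^2 + 1/4x_1x_2^3 + 2x_1x_2 + 5/2x_2^2.
  leading term x_1^2: subtract (-3/4)·f_1 from 3x_1^2 + 1/4x_1x_2^3 + 2x_1x_2 + 5/2x_2^2 → 1/4x_1x_2^3 - 3/4x_1x_2^2 + 2x_1x_2 + 5/2x_2^2 - 15/2x_2
  leading term x_1x_2^3: subtract (1/16x_2^2)·f_2 from 1/4x_1x_2^3 - 3/4x_1x_2^2 + 2x_1x_2 + 5/2x_2^2 - 15/2x_2 → 2x_1x_2 + 1/2x_2^3 + 5/2x_2^2 - 15/2x_2
  leading term x_1x_2: subtract (1/2)·f_2 from 2x_1x_2 + 1/2x_2^3 + 5/2x_2^2 - 15/2x_2 → 6x_1 + 1/2x_2^3 + 5/2x_2^2 - 7/2x_2
  leading term x_1: no divisor's leading term divides it; move 6x_1 to the remainder.
  leading term x_2^3: no divisor's leading term divides it; move 1/2x_2^3 to the remainder.
  leading term x_2^2: no divisor's leading term divides it; move 5/2x_2^2 to the remainder.
  leading term x_2: no divisor's leading term divides it; move -7/2x_2 to the remainder.
  remainder 6x_1 + 1/2x_2^3 + 5/2x_2^2 - 7/2x_2 ≠ 0; add g_3 = 6x_1 + 1/2x_2^3 + 5/2x_2^2 - 7/2x_2 to the basis.

S(f_2,g_3): lcm = x_1x_2. S = -3x_1 - 1/12x_2^4 - 5/12x_2^3 + 7/12x_2^2 - 2x_2.
  leading term x_1: subtract (-1/2)·g_3 from -3x_1 - 1/12x_2^4 - 5/12x_2^3 + 7/12x_2^2 - 2x_2 → -1/12x_2^4 - 1/6x_2^3 + 11/6x_2^2 - 15/4x_2
  leading term x_2^4: no divisor's leading term divides it; move -1/12x_2^4 to the remainder.
  leading term x_2^3: no divisor's leading term divides it; move -1/6x_2^3 to the remainder.
  leading term x_2^2: no divisor's leading term divides it; move 11/6x_2^2 to the remainder.
  leading term x_2: no divisor's leading term divides it; move -15/4x_2 to the remainder.
  remainder -1/12x_2^4 - 1/6x_2^3 + 11/6x_2^2 - 15/4x_2 ≠ 0; add g_4 = -1/12x_2^4 - 1/6x_2^3 + 11/6x_2^2 - 15/4x_2 to the basis.

The other S-polynomials (S(f_1,g_3), S(f_1,g_4), S(f_2,g_4), S(g_3,g_4)) all reduce to 0 modulo the current basis, so we have a Gröbner basis.
Inter-reduce: drop elements whose leading term is divisible by another's, tail-reduce, and make monic.

G = {x_1 + 1/12x_2^3 + 5/12x_2^2 - 7/12x_2, x_2^4 + 2x_2^3 - 22x_2^2 + 45x_2}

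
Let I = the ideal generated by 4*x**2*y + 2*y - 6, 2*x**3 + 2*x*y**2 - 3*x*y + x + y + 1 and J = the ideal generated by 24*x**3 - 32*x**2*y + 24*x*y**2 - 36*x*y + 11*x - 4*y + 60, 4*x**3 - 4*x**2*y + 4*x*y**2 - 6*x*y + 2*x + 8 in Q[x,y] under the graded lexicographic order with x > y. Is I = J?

No, the ideals differ.

Two ideals are equal iff their reduced Gröbner bases coincide (the reduced basis is unique for a fixed ordering).
Buchberger on the first generating set:
f_1 = 4*x**2*y + 2*y - 6, LT = x**2*y.
f_2 = 2*x**3 + 2*x*y**2 - 3*x*y + x + y + 1, LT = x**3.

S(f_1,f_2): lcm = x**3*y. S = -x*y**3 + 3/2*x*y**2 - 1/2*y**2 - 3/2*x - 1/2*y.
  reduce S modulo (f_1, f_2):
  remainder -x*y**3 + 3/2*x*y**2 - 1/2*y**2 - 3/2*x - 1/2*y ≠ 0; add g_3 = -x*y**3 + 3/2*x*y**2 - 1/2*y**2 - 3/2*x - 1/2*y to the basis.

S(f_1,g_3): lcm = x**2*y**3. S = 3/2*x**2*y**2 - 1/2*x*y**2 + 1/2*y**3 - 3/2*x**2 - 1/2*x*y - 3/2*y**2.
  reduce S modulo (f_1, f_2, g_3):
  remainder -1/2*x*y**2 + 1/2*y**3 - 3/2*x**2 - 1/2*x*y - 9/4*y**2 + 9/4*y ≠ 0; add g_4 = -1/2*x*y**2 + 1/2*y**3 - 3/2*x**2 - 1/2*x*y - 9/4*y**2 + 9/4*y to the basis.

S(g_3,g_4): lcm = x*y**3. S = y**4 - 3*x**2*y - 5/2*x*y**2 - 9/2*y**3 + 5*y**2 + 3/2*x + 1/2*y.
  reduce S modulo (f_1, f_2, g_3, g_4):
  remainder y**4 - 7*y**3 + 15/2*x**2 + 5/2*x*y + 65/4*y**2 + 3/2*x - 37/4*y - 9/2 ≠ 0; add g_5 = y**4 - 7*y**3 + 15/2*x**2 + 5/2*x*y + 65/4*y**2 + 3/2*x - 37/4*y - 9/2 to the basis.

The other S-polynomials (S(f_2,g_3), S(f_1,g_4), S(f_2,g_4), S(f_1,g_5), S(f_2,g_5), S(g_3,g_5), S(g_4,g_5)) all reduce to 0 modulo the current basis, so we have a Gröbner basis.
Inter-reduce: drop elements whose leading term is divisible by another's, tail-reduce, and make monic.
Reduced Gröbner basis: {y**4 - 7*y**3 + 15/2*x**2 + 5/2*x*y + 65/4*y**2 + 3/2*x - 37/4*y - 9/2, x**3 + y**3 - 3*x**2 - 5/2*x*y - 9/2*y**2 + 1/2*x + 5*y + 1/2, x**2*y + 1/2*y - 3/2, x*y**2 - y**3 + 3*x**2 + x*y + 9/2*y**2 - 9/2*y}.

Buchberger on the second generating set:
h_1 = 24*x**3 - 32*x**2*y + 24*x*y**2 - 36*x*y + 11*x - 4*y + 60, LT = x**3.
h_2 = 4*x**3 - 4*x**2*y + 4*x*y**2 - 6*x*y + 2*x + 8, LT = x**3.

S(h_1,h_2): lcm = x**3. S = -1/3*x**2*y - 1/24*x - 1/6*y + 1/2.
  reduce S modulo (h_1, h_2):
  remainder -1/3*x**2*y - 1/24*x - 1/6*y + 1/2 ≠ 0; add k_3 = -1/3*x**2*y - 1/24*x - 1/6*y + 1/2 to the basis.

S(h_1,k_3): lcm = x**3*y. S = -4/3*x**2*y**2 + x*y**3 - 3/2*x*y**2 - 1/8*x**2 - 1/24*x*y - 1/6*y**2 + 3/2*x + 5/2*y.
  reduce S modulo (h_1, h_2, k_3):
  remainder x*y**3 - 3/2*x*y**2 - 1/8*x**2 + 1/8*x*y + 1/2*y**2 + 3/2*x + 1/2*y ≠ 0; add k_4 = x*y**3 - 3/2*x*y**2 - 1/8*x**2 + 1/8*x*y + 1/2*y**2 + 3/2*x + 1/2*y to the basis.

S(k_3,k_4): lcm = x**2*y**3. S = 3/2*x**2*y**2 + 1/8*x**3 - 1/8*x**2*y - 3/8*x*y**2 + 1/2*y**3 - 3/2*x**2 - 1/2*x*y - 3/2*y**2.
  reduce S modulo (h_1, h_2, k_3, k_4):
  remainder -1/2*x*y**2 + 1/2*y**3 - 3/2*x**2 - 1/2*x*y - 9/4*y**2 - 1/16*x + 9/4*y - 1/4 ≠ 0; add k_5 = -1/2*x*y**2 + 1/2*y**3 - 3/2*x**2 - 1/2*x*y - 9/4*y**2 - 1/16*x + 9/4*y - 1/4 to the basis.

S(k_4,k_5): lcm = x*y**3. S = y**4 - 3*x**2*y - 5/2*x*y**2 - 9/2*y**3 - 1/8*x**2 + 5*y**2 + 3/2*x.
  reduce S modulo (h_1, h_2, k_3, k_4, k_5):
  remainder y**4 - 7*y**3 + 59/8*x**2 + 5/2*x*y + 65/4*y**2 + 35/16*x - 39/4*y - 13/4 ≠ 0; add k_6 = y**4 - 7*y**3 + 59/8*x**2 + 5/2*x*y + 65/4*y**2 + 35/16*x - 39/4*y - 13/4 to the basis.

The other S-polynomials (S(h_2,k_3), S(h_1,k_4), S(h_2,k_4), S(h_1,k_5), S(h_2,k_5), S(k_3,k_5), S(h_1,k_6), S(h_2,k_6), S(k_3,k_6), S(k_4,k_6), S(k_5,k_6)) all reduce to 0 modulo the current basis, so we have a Gröbner basis.
Inter-reduce: drop elements whose leading term is divisible by another's, tail-reduce, and make monic.
Reduced Gröbner basis: {y**4 - 7*y**3 + 59/8*x**2 + 5/2*x*y + 65/4*y**2 + 35/16*x - 39/4*y - 13/4, x**3 + y**3 - 3*x**2 - 5/2*x*y - 9/2*y**2 + 1/2*x + 5*y, x**2*y + 1/8*x + 1/2*y - 3/2, x*y**2 - y**3 + 3*x**2 + x*y + 9/2*y**2 + 1/8*x - 9/2*y + 1/2}.

The bases are distinct; the ideals are different.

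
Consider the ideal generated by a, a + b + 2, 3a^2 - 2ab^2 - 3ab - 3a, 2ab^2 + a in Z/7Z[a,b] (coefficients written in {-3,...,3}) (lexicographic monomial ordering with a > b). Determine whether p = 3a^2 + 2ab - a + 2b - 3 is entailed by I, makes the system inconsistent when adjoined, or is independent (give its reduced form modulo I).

3a^2 + 2ab - a + 2b - 3 lies in I (it reduces to 0).

First compute the reduced Gröbner basis of I by Buchberger's algorithm.
f_1 = a, LT = a.
f_2 = a + b + 2, LT = a.
f_3 = 3a^2 - 2ab^2 - 3ab - 3a, LT = a^2.
f_4 = 2ab^2 + a, LT = ab^2.

S(f_1,f_2): lcm = a. S = -b - 2.
  leading term b: no divisor's leading term divides it; move -b to the remainder.
  leading term 1: no divisor's leading term divides it; move -2 to the remainder.
  remainder -b - 2 ≠ 0; add h_5 = -b - 2 to the basis.

S(f_1,f_3): lcm = a^2. S = 3ab^2 + ab + a.
  leading term ab^2: subtract (3b^2)·f_1 from 3ab^2 + ab + a → ab + a
  leading term ab: subtract (b)·f_1 from ab + a → a
  leading term a: subtract (1)·f_1 from a → 0
  remainder 0.

S(f_1,f_4): lcm = ab^2. S = 3a.
  leading term a: subtract (3)·f_1 from 3a → 0
  remainder 0.

S(f_2,f_3): lcm = a^2. S = 3ab^2 + 2ab + 3a.
  leading term ab^2: subtract (3b^2)·f_1 from 3ab^2 + 2ab + 3a → 2ab + 3a
  leading term ab: subtract (2b)·f_1 from 2ab + 3a → 3a
  leading term a: subtract (3)·f_1 from 3a → 0
  remainder 0.

S(f_2,f_4): lcm = ab^2. S = 3a + b^3 + 2b^2.
  leading term a: subtract (3)·f_1 from 3a + b^3 + 2b^2 → b^3 + 2b^2
  leading term b^3: subtract (-b^2)·h_5 from b^3 + 2b^2 → 0
  remainder 0.

S(f_3,f_4): lcm = a^2b^2. S = 3a^2 - 3ab^4 - ab^3 - ab^2.
  leading term a^2: subtract (3a)·f_1 from 3a^2 - 3ab^4 - ab^3 - ab^2 → -3ab^4 - ab^3 - ab^2
  leading term ab^4: subtract (-3b^4)·f_1 from -3ab^4 - ab^3 - ab^2 → -ab^3 - ab^2
  leading term ab^3: subtract (-b^3)·f_1 from -ab^3 - ab^2 → -ab^2
  leading term ab^2: subtract (-b^2)·f_1 from -ab^2 → 0
  remainder 0.

S(f_1,h_5): leading monomials are coprime, so the S-polynomial reduces to 0 (Buchberger's first criterion).
S(f_2,h_5): leading monomials are coprime, so the S-polynomial reduces to 0 (Buchberger's first criterion).
S(f_3,h_5): leading monomials are coprime, so the S-polynomial reduces to 0 (Buchberger's first criterion).
S(f_4,h_5): lcm = ab^2. S = -2ab - 3a.
  leading term ab: subtract (-2b)·f_1 from -2ab - 3a → -3a
  leading term a: subtract (-3)·f_1 from -3a → 0
  remainder 0.

Every S-polynomial of the final basis reduces to 0, so we have a Gröbner basis.
Inter-reduce: drop elements whose leading term is divisible by another's, tail-reduce, and make monic.
Reduced Gröbner basis: {a, b + 2}.
Label its elements g_1 = a, g_2 = b + 2.

Reduce p = 3a^2 + 2ab - a + 2b - 3 modulo G:
  leading term a^2: subtract (3a)·g_1 from 3a^2 + 2ab - a + 2b - 3 → 2ab - a + 2b - 3
  leading term ab: subtract (2b)·g_1 from 2ab - a + 2b - 3 → -a + 2b - 3
  leading term a: subtract (-1)·g_1 from -a + 2b - 3 → 2b - 3
  leading term b: subtract (2)·g_2 from 2b - 3 → 0
  normal form = 0.
Since the normal form is 0, p ∈ I.

Ideal membership is decidable via reduction modulo a Gröbner basis.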